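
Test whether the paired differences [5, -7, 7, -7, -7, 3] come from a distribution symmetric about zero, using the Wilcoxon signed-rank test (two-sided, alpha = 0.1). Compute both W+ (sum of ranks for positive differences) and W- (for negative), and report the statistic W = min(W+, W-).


Step 1: Drop any zero differences (none here) and take |d_i|.
|d| = [5, 7, 7, 7, 7, 3]
Step 2: Midrank |d_i| (ties get averaged ranks).
ranks: |5|->2, |7|->4.5, |7|->4.5, |7|->4.5, |7|->4.5, |3|->1
Step 3: Attach original signs; sum ranks with positive sign and with negative sign.
W+ = 2 + 4.5 + 1 = 7.5
W- = 4.5 + 4.5 + 4.5 = 13.5
(Check: W+ + W- = 21 should equal n(n+1)/2 = 21.)
Step 4: Test statistic W = min(W+, W-) = 7.5.
Step 5: Ties in |d|, so use the tie-corrected normal approximation.
        E[W] = n(n+1)/4 = 6*7/4 = 10.5.
        Tie groups: |d|=7 (t=4); sum(t^3 - t) = 60.
        Var[W] = n(n+1)(2n+1)/24 - sum(t^3-t)/48 = 546/24 - 60/48 = 21.5.
        z = (W - E[W]) / sqrt(Var[W]) = (7.5 - 10.5) / 4.6368 = -0.6470.
        Two-sided p = 2*Phi(z) = 0.517634.
Step 6: alpha = 0.1. fail to reject H0.

W+ = 7.5, W- = 13.5, W = min = 7.5, p = 0.517634, fail to reject H0.


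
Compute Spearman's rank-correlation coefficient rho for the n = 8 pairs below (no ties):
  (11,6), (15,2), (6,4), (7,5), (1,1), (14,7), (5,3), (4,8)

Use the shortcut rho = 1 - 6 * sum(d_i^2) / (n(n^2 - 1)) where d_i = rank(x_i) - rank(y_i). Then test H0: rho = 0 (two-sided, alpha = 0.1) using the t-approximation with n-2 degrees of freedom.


Step 1: Rank x and y separately (midranks; no ties here).
rank(x): 11->6, 15->8, 6->4, 7->5, 1->1, 14->7, 5->3, 4->2
rank(y): 6->6, 2->2, 4->4, 5->5, 1->1, 7->7, 3->3, 8->8
Step 2: d_i = R_x(i) - R_y(i); compute d_i^2.
  (6-6)^2=0, (8-2)^2=36, (4-4)^2=0, (5-5)^2=0, (1-1)^2=0, (7-7)^2=0, (3-3)^2=0, (2-8)^2=36
sum(d^2) = 72.
Step 3: rho = 1 - 6*72 / (8*(8^2 - 1)) = 1 - 432/504 = 0.142857.
Step 4: Under H0, t = rho * sqrt((n-2)/(1-rho^2)) = 0.3536 ~ t(6).
Step 5: Two-sided p-value from the t-distribution with 6 df = 0.735765.
Step 6: alpha = 0.1. fail to reject H0.

rho = 0.1429, p = 0.735765, fail to reject H0 at alpha = 0.1.


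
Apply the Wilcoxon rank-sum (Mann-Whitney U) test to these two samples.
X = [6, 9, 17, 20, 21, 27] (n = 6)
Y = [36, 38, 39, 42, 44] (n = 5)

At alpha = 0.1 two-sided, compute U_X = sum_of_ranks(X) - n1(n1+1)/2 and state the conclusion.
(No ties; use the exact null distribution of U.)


Step 1: Combine and sort all 11 observations; assign midranks.
sorted (value, group): (6,X), (9,X), (17,X), (20,X), (21,X), (27,X), (36,Y), (38,Y), (39,Y), (42,Y), (44,Y)
ranks: 6->1, 9->2, 17->3, 20->4, 21->5, 27->6, 36->7, 38->8, 39->9, 42->10, 44->11
Step 2: Rank sum for X: R1 = 1 + 2 + 3 + 4 + 5 + 6 = 21.
Step 3: U_X = R1 - n1(n1+1)/2 = 21 - 6*7/2 = 21 - 21 = 0.
       U_Y = n1*n2 - U_X = 30 - 0 = 30.
Step 4: No ties, so the exact null distribution of U (based on enumerating the C(11,6) = 462 equally likely rank assignments) gives the two-sided p-value.
Step 5: p-value = 0.004329; compare to alpha = 0.1. reject H0.

U_X = 0, p = 0.004329, reject H0 at alpha = 0.1.


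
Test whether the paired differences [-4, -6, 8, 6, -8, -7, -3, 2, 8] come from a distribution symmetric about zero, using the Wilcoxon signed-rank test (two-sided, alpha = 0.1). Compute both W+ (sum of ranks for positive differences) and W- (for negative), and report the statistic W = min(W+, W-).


Step 1: Drop any zero differences (none here) and take |d_i|.
|d| = [4, 6, 8, 6, 8, 7, 3, 2, 8]
Step 2: Midrank |d_i| (ties get averaged ranks).
ranks: |4|->3, |6|->4.5, |8|->8, |6|->4.5, |8|->8, |7|->6, |3|->2, |2|->1, |8|->8
Step 3: Attach original signs; sum ranks with positive sign and with negative sign.
W+ = 8 + 4.5 + 1 + 8 = 21.5
W- = 3 + 4.5 + 8 + 6 + 2 = 23.5
(Check: W+ + W- = 45 should equal n(n+1)/2 = 45.)
Step 4: Test statistic W = min(W+, W-) = 21.5.
Step 5: Ties in |d|, so use the tie-corrected normal approximation.
        E[W] = n(n+1)/4 = 9*10/4 = 22.5.
        Tie groups: |d|=6 (t=2), |d|=8 (t=3); sum(t^3 - t) = 30.
        Var[W] = n(n+1)(2n+1)/24 - sum(t^3-t)/48 = 1710/24 - 30/48 = 70.625.
        z = (W - E[W]) / sqrt(Var[W]) = (21.5 - 22.5) / 8.4039 = -0.1190.
        Two-sided p = 2*Phi(z) = 0.905281.
Step 6: alpha = 0.1. fail to reject H0.

W+ = 21.5, W- = 23.5, W = min = 21.5, p = 0.905281, fail to reject H0.


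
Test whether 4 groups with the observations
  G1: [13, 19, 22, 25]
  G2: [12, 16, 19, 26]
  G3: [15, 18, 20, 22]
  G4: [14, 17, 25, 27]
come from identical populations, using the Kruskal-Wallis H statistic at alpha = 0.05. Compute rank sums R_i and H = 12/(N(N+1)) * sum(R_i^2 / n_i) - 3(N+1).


Step 1: Combine all N = 16 observations and assign midranks.
sorted (value, group, rank): (12,G2,1), (13,G1,2), (14,G4,3), (15,G3,4), (16,G2,5), (17,G4,6), (18,G3,7), (19,G1,8.5), (19,G2,8.5), (20,G3,10), (22,G1,11.5), (22,G3,11.5), (25,G1,13.5), (25,G4,13.5), (26,G2,15), (27,G4,16)
Step 2: Sum ranks within each group.
R_1 = 35.5 (n_1 = 4)
R_2 = 29.5 (n_2 = 4)
R_3 = 32.5 (n_3 = 4)
R_4 = 38.5 (n_4 = 4)
Step 3: H = 12/(N(N+1)) * sum(R_i^2/n_i) - 3(N+1)
     = 12/(16*17) * (35.5^2/4 + 29.5^2/4 + 32.5^2/4 + 38.5^2/4) - 3*17
     = 0.044118 * 1167.25 - 51
     = 0.496324.
Step 4: Ties present; correction factor C = 1 - 18/(16^3 - 16) = 0.995588. Corrected H = 0.496324 / 0.995588 = 0.498523.
Step 5: Under H0, H ~ chi^2(3); p-value = 0.919216.
Step 6: alpha = 0.05. fail to reject H0.

H = 0.4985, df = 3, p = 0.919216, fail to reject H0.


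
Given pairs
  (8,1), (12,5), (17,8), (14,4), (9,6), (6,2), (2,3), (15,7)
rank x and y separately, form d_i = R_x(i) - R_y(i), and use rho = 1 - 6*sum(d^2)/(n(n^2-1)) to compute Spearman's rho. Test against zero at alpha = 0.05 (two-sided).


Step 1: Rank x and y separately (midranks; no ties here).
rank(x): 8->3, 12->5, 17->8, 14->6, 9->4, 6->2, 2->1, 15->7
rank(y): 1->1, 5->5, 8->8, 4->4, 6->6, 2->2, 3->3, 7->7
Step 2: d_i = R_x(i) - R_y(i); compute d_i^2.
  (3-1)^2=4, (5-5)^2=0, (8-8)^2=0, (6-4)^2=4, (4-6)^2=4, (2-2)^2=0, (1-3)^2=4, (7-7)^2=0
sum(d^2) = 16.
Step 3: rho = 1 - 6*16 / (8*(8^2 - 1)) = 1 - 96/504 = 0.809524.
Step 4: Under H0, t = rho * sqrt((n-2)/(1-rho^2)) = 3.3776 ~ t(6).
Step 5: Two-sided p-value from the t-distribution with 6 df = 0.014903.
Step 6: alpha = 0.05. reject H0.

rho = 0.8095, p = 0.014903, reject H0 at alpha = 0.05.


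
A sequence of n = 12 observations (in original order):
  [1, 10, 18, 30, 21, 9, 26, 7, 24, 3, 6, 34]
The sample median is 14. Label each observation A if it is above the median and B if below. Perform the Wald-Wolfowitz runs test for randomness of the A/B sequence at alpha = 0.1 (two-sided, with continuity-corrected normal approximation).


Step 1: Compute median = 14; label A = above, B = below.
Labels in order: BBAAABABABBA  (n_A = 6, n_B = 6)
Step 2: Count runs R = 8.
Step 3: Under H0 (random ordering), E[R] = 2*n_A*n_B/(n_A+n_B) + 1 = 2*6*6/12 + 1 = 7.0000.
        Var[R] = 2*n_A*n_B*(2*n_A*n_B - n_A - n_B) / ((n_A+n_B)^2 * (n_A+n_B-1)) = 4320/1584 = 2.7273.
        SD[R] = 1.6514.
Step 4: Continuity-corrected z = (R - 0.5 - E[R]) / SD[R] = (8 - 0.5 - 7.0000) / 1.6514 = 0.3028.
Step 5: Two-sided p-value via normal approximation = 2*(1 - Phi(|z|)) = 0.762069.
Step 6: alpha = 0.1. fail to reject H0.

R = 8, z = 0.3028, p = 0.762069, fail to reject H0.


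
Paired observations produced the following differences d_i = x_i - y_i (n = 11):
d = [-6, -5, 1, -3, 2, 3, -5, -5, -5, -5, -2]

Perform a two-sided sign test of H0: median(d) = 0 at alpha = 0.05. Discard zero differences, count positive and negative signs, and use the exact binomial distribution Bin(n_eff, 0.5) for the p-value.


Step 1: Discard zero differences. Original n = 11; n_eff = number of nonzero differences = 11.
Nonzero differences (with sign): -6, -5, +1, -3, +2, +3, -5, -5, -5, -5, -2
Step 2: Count signs: positive = 3, negative = 8.
Step 3: Under H0: P(positive) = 0.5, so the number of positives S ~ Bin(11, 0.5).
Step 4: Two-sided exact p-value = sum of Bin(11,0.5) probabilities at or below the observed probability = 0.226562.
Step 5: alpha = 0.05. fail to reject H0.

n_eff = 11, pos = 3, neg = 8, p = 0.226562, fail to reject H0.


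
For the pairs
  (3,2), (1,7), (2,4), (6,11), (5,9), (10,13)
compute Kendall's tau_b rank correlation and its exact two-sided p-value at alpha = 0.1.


Step 1: Enumerate the 15 unordered pairs (i,j) with i<j and classify each by sign(x_j-x_i) * sign(y_j-y_i).
  (1,2):dx=-2,dy=+5->D; (1,3):dx=-1,dy=+2->D; (1,4):dx=+3,dy=+9->C; (1,5):dx=+2,dy=+7->C
  (1,6):dx=+7,dy=+11->C; (2,3):dx=+1,dy=-3->D; (2,4):dx=+5,dy=+4->C; (2,5):dx=+4,dy=+2->C
  (2,6):dx=+9,dy=+6->C; (3,4):dx=+4,dy=+7->C; (3,5):dx=+3,dy=+5->C; (3,6):dx=+8,dy=+9->C
  (4,5):dx=-1,dy=-2->C; (4,6):dx=+4,dy=+2->C; (5,6):dx=+5,dy=+4->C
Step 2: C = 12, D = 3, total pairs = 15.
Step 3: tau = (C - D)/(n(n-1)/2) = (12 - 3)/15 = 0.600000.
Step 4: Exact two-sided p-value (enumerate n! = 720 permutations of y under H0): p = 0.136111.
Step 5: alpha = 0.1. fail to reject H0.

tau_b = 0.6000 (C=12, D=3), p = 0.136111, fail to reject H0.


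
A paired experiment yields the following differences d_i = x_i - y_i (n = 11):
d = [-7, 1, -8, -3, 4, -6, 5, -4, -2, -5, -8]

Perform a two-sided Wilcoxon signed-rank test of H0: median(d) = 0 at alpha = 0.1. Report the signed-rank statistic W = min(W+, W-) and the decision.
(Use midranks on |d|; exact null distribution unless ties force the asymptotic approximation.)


Step 1: Drop any zero differences (none here) and take |d_i|.
|d| = [7, 1, 8, 3, 4, 6, 5, 4, 2, 5, 8]
Step 2: Midrank |d_i| (ties get averaged ranks).
ranks: |7|->9, |1|->1, |8|->10.5, |3|->3, |4|->4.5, |6|->8, |5|->6.5, |4|->4.5, |2|->2, |5|->6.5, |8|->10.5
Step 3: Attach original signs; sum ranks with positive sign and with negative sign.
W+ = 1 + 4.5 + 6.5 = 12
W- = 9 + 10.5 + 3 + 8 + 4.5 + 2 + 6.5 + 10.5 = 54
(Check: W+ + W- = 66 should equal n(n+1)/2 = 66.)
Step 4: Test statistic W = min(W+, W-) = 12.
Step 5: Ties in |d|, so use the tie-corrected normal approximation.
        E[W] = n(n+1)/4 = 11*12/4 = 33.
        Tie groups: |d|=4 (t=2), |d|=5 (t=2), |d|=8 (t=2); sum(t^3 - t) = 18.
        Var[W] = n(n+1)(2n+1)/24 - sum(t^3-t)/48 = 3036/24 - 18/48 = 126.125.
        z = (W - E[W]) / sqrt(Var[W]) = (12 - 33) / 11.2305 = -1.8699.
        Two-sided p = 2*Phi(z) = 0.061498.
Step 6: alpha = 0.1. reject H0.

W+ = 12, W- = 54, W = min = 12, p = 0.061498, reject H0.


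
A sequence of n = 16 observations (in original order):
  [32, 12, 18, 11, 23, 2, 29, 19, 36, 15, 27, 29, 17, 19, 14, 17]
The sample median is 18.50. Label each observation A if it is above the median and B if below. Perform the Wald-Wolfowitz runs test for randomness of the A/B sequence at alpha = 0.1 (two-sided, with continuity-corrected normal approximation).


Step 1: Compute median = 18.50; label A = above, B = below.
Labels in order: ABBBABAAABAABABB  (n_A = 8, n_B = 8)
Step 2: Count runs R = 10.
Step 3: Under H0 (random ordering), E[R] = 2*n_A*n_B/(n_A+n_B) + 1 = 2*8*8/16 + 1 = 9.0000.
        Var[R] = 2*n_A*n_B*(2*n_A*n_B - n_A - n_B) / ((n_A+n_B)^2 * (n_A+n_B-1)) = 14336/3840 = 3.7333.
        SD[R] = 1.9322.
Step 4: Continuity-corrected z = (R - 0.5 - E[R]) / SD[R] = (10 - 0.5 - 9.0000) / 1.9322 = 0.2588.
Step 5: Two-sided p-value via normal approximation = 2*(1 - Phi(|z|)) = 0.795809.
Step 6: alpha = 0.1. fail to reject H0.

R = 10, z = 0.2588, p = 0.795809, fail to reject H0.


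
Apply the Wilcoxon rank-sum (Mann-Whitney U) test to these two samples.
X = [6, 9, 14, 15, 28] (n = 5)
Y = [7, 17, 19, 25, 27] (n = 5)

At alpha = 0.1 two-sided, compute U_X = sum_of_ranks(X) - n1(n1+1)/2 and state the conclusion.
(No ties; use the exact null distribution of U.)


Step 1: Combine and sort all 10 observations; assign midranks.
sorted (value, group): (6,X), (7,Y), (9,X), (14,X), (15,X), (17,Y), (19,Y), (25,Y), (27,Y), (28,X)
ranks: 6->1, 7->2, 9->3, 14->4, 15->5, 17->6, 19->7, 25->8, 27->9, 28->10
Step 2: Rank sum for X: R1 = 1 + 3 + 4 + 5 + 10 = 23.
Step 3: U_X = R1 - n1(n1+1)/2 = 23 - 5*6/2 = 23 - 15 = 8.
       U_Y = n1*n2 - U_X = 25 - 8 = 17.
Step 4: No ties, so the exact null distribution of U (based on enumerating the C(10,5) = 252 equally likely rank assignments) gives the two-sided p-value.
Step 5: p-value = 0.420635; compare to alpha = 0.1. fail to reject H0.

U_X = 8, p = 0.420635, fail to reject H0 at alpha = 0.1.


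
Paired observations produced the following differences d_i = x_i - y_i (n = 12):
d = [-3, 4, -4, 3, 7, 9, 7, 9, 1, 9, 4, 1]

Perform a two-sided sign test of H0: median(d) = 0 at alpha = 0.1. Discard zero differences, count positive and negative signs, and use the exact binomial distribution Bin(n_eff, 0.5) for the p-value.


Step 1: Discard zero differences. Original n = 12; n_eff = number of nonzero differences = 12.
Nonzero differences (with sign): -3, +4, -4, +3, +7, +9, +7, +9, +1, +9, +4, +1
Step 2: Count signs: positive = 10, negative = 2.
Step 3: Under H0: P(positive) = 0.5, so the number of positives S ~ Bin(12, 0.5).
Step 4: Two-sided exact p-value = sum of Bin(12,0.5) probabilities at or below the observed probability = 0.038574.
Step 5: alpha = 0.1. reject H0.

n_eff = 12, pos = 10, neg = 2, p = 0.038574, reject H0.


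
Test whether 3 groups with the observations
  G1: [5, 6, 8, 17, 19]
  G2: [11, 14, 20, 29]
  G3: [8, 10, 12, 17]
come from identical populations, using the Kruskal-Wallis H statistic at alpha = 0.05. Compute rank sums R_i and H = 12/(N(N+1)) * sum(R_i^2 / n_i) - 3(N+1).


Step 1: Combine all N = 13 observations and assign midranks.
sorted (value, group, rank): (5,G1,1), (6,G1,2), (8,G1,3.5), (8,G3,3.5), (10,G3,5), (11,G2,6), (12,G3,7), (14,G2,8), (17,G1,9.5), (17,G3,9.5), (19,G1,11), (20,G2,12), (29,G2,13)
Step 2: Sum ranks within each group.
R_1 = 27 (n_1 = 5)
R_2 = 39 (n_2 = 4)
R_3 = 25 (n_3 = 4)
Step 3: H = 12/(N(N+1)) * sum(R_i^2/n_i) - 3(N+1)
     = 12/(13*14) * (27^2/5 + 39^2/4 + 25^2/4) - 3*14
     = 0.065934 * 682.3 - 42
     = 2.986813.
Step 4: Ties present; correction factor C = 1 - 12/(13^3 - 13) = 0.994505. Corrected H = 2.986813 / 0.994505 = 3.003315.
Step 5: Under H0, H ~ chi^2(2); p-value = 0.222761.
Step 6: alpha = 0.05. fail to reject H0.

H = 3.0033, df = 2, p = 0.222761, fail to reject H0.


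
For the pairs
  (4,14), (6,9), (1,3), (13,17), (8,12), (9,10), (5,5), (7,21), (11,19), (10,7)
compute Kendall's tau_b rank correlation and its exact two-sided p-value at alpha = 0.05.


Step 1: Enumerate the 45 unordered pairs (i,j) with i<j and classify each by sign(x_j-x_i) * sign(y_j-y_i).
  (1,2):dx=+2,dy=-5->D; (1,3):dx=-3,dy=-11->C; (1,4):dx=+9,dy=+3->C; (1,5):dx=+4,dy=-2->D
  (1,6):dx=+5,dy=-4->D; (1,7):dx=+1,dy=-9->D; (1,8):dx=+3,dy=+7->C; (1,9):dx=+7,dy=+5->C
  (1,10):dx=+6,dy=-7->D; (2,3):dx=-5,dy=-6->C; (2,4):dx=+7,dy=+8->C; (2,5):dx=+2,dy=+3->C
  (2,6):dx=+3,dy=+1->C; (2,7):dx=-1,dy=-4->C; (2,8):dx=+1,dy=+12->C; (2,9):dx=+5,dy=+10->C
  (2,10):dx=+4,dy=-2->D; (3,4):dx=+12,dy=+14->C; (3,5):dx=+7,dy=+9->C; (3,6):dx=+8,dy=+7->C
  (3,7):dx=+4,dy=+2->C; (3,8):dx=+6,dy=+18->C; (3,9):dx=+10,dy=+16->C; (3,10):dx=+9,dy=+4->C
  (4,5):dx=-5,dy=-5->C; (4,6):dx=-4,dy=-7->C; (4,7):dx=-8,dy=-12->C; (4,8):dx=-6,dy=+4->D
  (4,9):dx=-2,dy=+2->D; (4,10):dx=-3,dy=-10->C; (5,6):dx=+1,dy=-2->D; (5,7):dx=-3,dy=-7->C
  (5,8):dx=-1,dy=+9->D; (5,9):dx=+3,dy=+7->C; (5,10):dx=+2,dy=-5->D; (6,7):dx=-4,dy=-5->C
  (6,8):dx=-2,dy=+11->D; (6,9):dx=+2,dy=+9->C; (6,10):dx=+1,dy=-3->D; (7,8):dx=+2,dy=+16->C
  (7,9):dx=+6,dy=+14->C; (7,10):dx=+5,dy=+2->C; (8,9):dx=+4,dy=-2->D; (8,10):dx=+3,dy=-14->D
  (9,10):dx=-1,dy=-12->C
Step 2: C = 30, D = 15, total pairs = 45.
Step 3: tau = (C - D)/(n(n-1)/2) = (30 - 15)/45 = 0.333333.
Step 4: Exact two-sided p-value (enumerate n! = 3628800 permutations of y under H0): p = 0.216373.
Step 5: alpha = 0.05. fail to reject H0.

tau_b = 0.3333 (C=30, D=15), p = 0.216373, fail to reject H0.


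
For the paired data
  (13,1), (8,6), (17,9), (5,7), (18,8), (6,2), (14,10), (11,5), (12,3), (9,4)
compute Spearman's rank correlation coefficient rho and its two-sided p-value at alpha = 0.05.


Step 1: Rank x and y separately (midranks; no ties here).
rank(x): 13->7, 8->3, 17->9, 5->1, 18->10, 6->2, 14->8, 11->5, 12->6, 9->4
rank(y): 1->1, 6->6, 9->9, 7->7, 8->8, 2->2, 10->10, 5->5, 3->3, 4->4
Step 2: d_i = R_x(i) - R_y(i); compute d_i^2.
  (7-1)^2=36, (3-6)^2=9, (9-9)^2=0, (1-7)^2=36, (10-8)^2=4, (2-2)^2=0, (8-10)^2=4, (5-5)^2=0, (6-3)^2=9, (4-4)^2=0
sum(d^2) = 98.
Step 3: rho = 1 - 6*98 / (10*(10^2 - 1)) = 1 - 588/990 = 0.406061.
Step 4: Under H0, t = rho * sqrt((n-2)/(1-rho^2)) = 1.2568 ~ t(8).
Step 5: Two-sided p-value from the t-distribution with 8 df = 0.244282.
Step 6: alpha = 0.05. fail to reject H0.

rho = 0.4061, p = 0.244282, fail to reject H0 at alpha = 0.05.


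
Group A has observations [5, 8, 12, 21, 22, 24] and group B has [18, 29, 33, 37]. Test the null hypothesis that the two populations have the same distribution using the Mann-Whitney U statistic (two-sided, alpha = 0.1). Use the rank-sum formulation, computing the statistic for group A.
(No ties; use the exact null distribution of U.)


Step 1: Combine and sort all 10 observations; assign midranks.
sorted (value, group): (5,X), (8,X), (12,X), (18,Y), (21,X), (22,X), (24,X), (29,Y), (33,Y), (37,Y)
ranks: 5->1, 8->2, 12->3, 18->4, 21->5, 22->6, 24->7, 29->8, 33->9, 37->10
Step 2: Rank sum for X: R1 = 1 + 2 + 3 + 5 + 6 + 7 = 24.
Step 3: U_X = R1 - n1(n1+1)/2 = 24 - 6*7/2 = 24 - 21 = 3.
       U_Y = n1*n2 - U_X = 24 - 3 = 21.
Step 4: No ties, so the exact null distribution of U (based on enumerating the C(10,6) = 210 equally likely rank assignments) gives the two-sided p-value.
Step 5: p-value = 0.066667; compare to alpha = 0.1. reject H0.

U_X = 3, p = 0.066667, reject H0 at alpha = 0.1.


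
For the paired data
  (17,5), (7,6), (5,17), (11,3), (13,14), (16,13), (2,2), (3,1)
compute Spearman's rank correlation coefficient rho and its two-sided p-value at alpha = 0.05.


Step 1: Rank x and y separately (midranks; no ties here).
rank(x): 17->8, 7->4, 5->3, 11->5, 13->6, 16->7, 2->1, 3->2
rank(y): 5->4, 6->5, 17->8, 3->3, 14->7, 13->6, 2->2, 1->1
Step 2: d_i = R_x(i) - R_y(i); compute d_i^2.
  (8-4)^2=16, (4-5)^2=1, (3-8)^2=25, (5-3)^2=4, (6-7)^2=1, (7-6)^2=1, (1-2)^2=1, (2-1)^2=1
sum(d^2) = 50.
Step 3: rho = 1 - 6*50 / (8*(8^2 - 1)) = 1 - 300/504 = 0.404762.
Step 4: Under H0, t = rho * sqrt((n-2)/(1-rho^2)) = 1.0842 ~ t(6).
Step 5: Two-sided p-value from the t-distribution with 6 df = 0.319889.
Step 6: alpha = 0.05. fail to reject H0.

rho = 0.4048, p = 0.319889, fail to reject H0 at alpha = 0.05.


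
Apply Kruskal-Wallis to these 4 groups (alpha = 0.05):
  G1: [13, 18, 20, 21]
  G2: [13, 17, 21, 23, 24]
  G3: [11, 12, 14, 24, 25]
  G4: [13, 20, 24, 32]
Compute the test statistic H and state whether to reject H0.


Step 1: Combine all N = 18 observations and assign midranks.
sorted (value, group, rank): (11,G3,1), (12,G3,2), (13,G1,4), (13,G2,4), (13,G4,4), (14,G3,6), (17,G2,7), (18,G1,8), (20,G1,9.5), (20,G4,9.5), (21,G1,11.5), (21,G2,11.5), (23,G2,13), (24,G2,15), (24,G3,15), (24,G4,15), (25,G3,17), (32,G4,18)
Step 2: Sum ranks within each group.
R_1 = 33 (n_1 = 4)
R_2 = 50.5 (n_2 = 5)
R_3 = 41 (n_3 = 5)
R_4 = 46.5 (n_4 = 4)
Step 3: H = 12/(N(N+1)) * sum(R_i^2/n_i) - 3(N+1)
     = 12/(18*19) * (33^2/4 + 50.5^2/5 + 41^2/5 + 46.5^2/4) - 3*19
     = 0.035088 * 1659.06 - 57
     = 1.212719.
Step 4: Ties present; correction factor C = 1 - 60/(18^3 - 18) = 0.989680. Corrected H = 1.212719 / 0.989680 = 1.225365.
Step 5: Under H0, H ~ chi^2(3); p-value = 0.746927.
Step 6: alpha = 0.05. fail to reject H0.

H = 1.2254, df = 3, p = 0.746927, fail to reject H0.


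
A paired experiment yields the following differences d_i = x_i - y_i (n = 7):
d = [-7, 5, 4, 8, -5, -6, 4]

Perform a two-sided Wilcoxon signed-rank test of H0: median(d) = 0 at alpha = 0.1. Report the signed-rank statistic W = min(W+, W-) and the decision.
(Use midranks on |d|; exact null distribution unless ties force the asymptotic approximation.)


Step 1: Drop any zero differences (none here) and take |d_i|.
|d| = [7, 5, 4, 8, 5, 6, 4]
Step 2: Midrank |d_i| (ties get averaged ranks).
ranks: |7|->6, |5|->3.5, |4|->1.5, |8|->7, |5|->3.5, |6|->5, |4|->1.5
Step 3: Attach original signs; sum ranks with positive sign and with negative sign.
W+ = 3.5 + 1.5 + 7 + 1.5 = 13.5
W- = 6 + 3.5 + 5 = 14.5
(Check: W+ + W- = 28 should equal n(n+1)/2 = 28.)
Step 4: Test statistic W = min(W+, W-) = 13.5.
Step 5: Ties in |d|, so use the tie-corrected normal approximation.
        E[W] = n(n+1)/4 = 7*8/4 = 14.
        Tie groups: |d|=4 (t=2), |d|=5 (t=2); sum(t^3 - t) = 12.
        Var[W] = n(n+1)(2n+1)/24 - sum(t^3-t)/48 = 840/24 - 12/48 = 34.75.
        z = (W - E[W]) / sqrt(Var[W]) = (13.5 - 14) / 5.8949 = -0.0848.
        Two-sided p = 2*Phi(z) = 0.932405.
Step 6: alpha = 0.1. fail to reject H0.

W+ = 13.5, W- = 14.5, W = min = 13.5, p = 0.932405, fail to reject H0.


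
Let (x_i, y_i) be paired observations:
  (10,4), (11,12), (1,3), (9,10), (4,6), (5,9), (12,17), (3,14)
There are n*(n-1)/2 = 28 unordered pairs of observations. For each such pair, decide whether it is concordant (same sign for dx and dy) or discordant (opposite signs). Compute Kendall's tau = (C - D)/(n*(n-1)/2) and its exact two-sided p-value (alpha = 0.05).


Step 1: Enumerate the 28 unordered pairs (i,j) with i<j and classify each by sign(x_j-x_i) * sign(y_j-y_i).
  (1,2):dx=+1,dy=+8->C; (1,3):dx=-9,dy=-1->C; (1,4):dx=-1,dy=+6->D; (1,5):dx=-6,dy=+2->D
  (1,6):dx=-5,dy=+5->D; (1,7):dx=+2,dy=+13->C; (1,8):dx=-7,dy=+10->D; (2,3):dx=-10,dy=-9->C
  (2,4):dx=-2,dy=-2->C; (2,5):dx=-7,dy=-6->C; (2,6):dx=-6,dy=-3->C; (2,7):dx=+1,dy=+5->C
  (2,8):dx=-8,dy=+2->D; (3,4):dx=+8,dy=+7->C; (3,5):dx=+3,dy=+3->C; (3,6):dx=+4,dy=+6->C
  (3,7):dx=+11,dy=+14->C; (3,8):dx=+2,dy=+11->C; (4,5):dx=-5,dy=-4->C; (4,6):dx=-4,dy=-1->C
  (4,7):dx=+3,dy=+7->C; (4,8):dx=-6,dy=+4->D; (5,6):dx=+1,dy=+3->C; (5,7):dx=+8,dy=+11->C
  (5,8):dx=-1,dy=+8->D; (6,7):dx=+7,dy=+8->C; (6,8):dx=-2,dy=+5->D; (7,8):dx=-9,dy=-3->C
Step 2: C = 20, D = 8, total pairs = 28.
Step 3: tau = (C - D)/(n(n-1)/2) = (20 - 8)/28 = 0.428571.
Step 4: Exact two-sided p-value (enumerate n! = 40320 permutations of y under H0): p = 0.178869.
Step 5: alpha = 0.05. fail to reject H0.

tau_b = 0.4286 (C=20, D=8), p = 0.178869, fail to reject H0.


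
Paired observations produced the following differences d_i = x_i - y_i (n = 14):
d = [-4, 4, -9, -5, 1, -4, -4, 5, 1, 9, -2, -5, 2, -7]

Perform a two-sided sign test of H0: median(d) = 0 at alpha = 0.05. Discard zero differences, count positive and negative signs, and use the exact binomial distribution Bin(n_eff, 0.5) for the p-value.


Step 1: Discard zero differences. Original n = 14; n_eff = number of nonzero differences = 14.
Nonzero differences (with sign): -4, +4, -9, -5, +1, -4, -4, +5, +1, +9, -2, -5, +2, -7
Step 2: Count signs: positive = 6, negative = 8.
Step 3: Under H0: P(positive) = 0.5, so the number of positives S ~ Bin(14, 0.5).
Step 4: Two-sided exact p-value = sum of Bin(14,0.5) probabilities at or below the observed probability = 0.790527.
Step 5: alpha = 0.05. fail to reject H0.

n_eff = 14, pos = 6, neg = 8, p = 0.790527, fail to reject H0.


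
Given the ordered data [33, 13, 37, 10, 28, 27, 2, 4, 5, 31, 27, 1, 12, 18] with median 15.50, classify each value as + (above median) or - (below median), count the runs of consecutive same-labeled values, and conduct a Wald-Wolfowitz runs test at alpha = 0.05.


Step 1: Compute median = 15.50; label A = above, B = below.
Labels in order: ABABAABBBAABBA  (n_A = 7, n_B = 7)
Step 2: Count runs R = 9.
Step 3: Under H0 (random ordering), E[R] = 2*n_A*n_B/(n_A+n_B) + 1 = 2*7*7/14 + 1 = 8.0000.
        Var[R] = 2*n_A*n_B*(2*n_A*n_B - n_A - n_B) / ((n_A+n_B)^2 * (n_A+n_B-1)) = 8232/2548 = 3.2308.
        SD[R] = 1.7974.
Step 4: Continuity-corrected z = (R - 0.5 - E[R]) / SD[R] = (9 - 0.5 - 8.0000) / 1.7974 = 0.2782.
Step 5: Two-sided p-value via normal approximation = 2*(1 - Phi(|z|)) = 0.780879.
Step 6: alpha = 0.05. fail to reject H0.

R = 9, z = 0.2782, p = 0.780879, fail to reject H0.


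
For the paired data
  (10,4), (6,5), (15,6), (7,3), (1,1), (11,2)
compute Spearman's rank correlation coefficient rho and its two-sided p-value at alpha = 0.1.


Step 1: Rank x and y separately (midranks; no ties here).
rank(x): 10->4, 6->2, 15->6, 7->3, 1->1, 11->5
rank(y): 4->4, 5->5, 6->6, 3->3, 1->1, 2->2
Step 2: d_i = R_x(i) - R_y(i); compute d_i^2.
  (4-4)^2=0, (2-5)^2=9, (6-6)^2=0, (3-3)^2=0, (1-1)^2=0, (5-2)^2=9
sum(d^2) = 18.
Step 3: rho = 1 - 6*18 / (6*(6^2 - 1)) = 1 - 108/210 = 0.485714.
Step 4: Under H0, t = rho * sqrt((n-2)/(1-rho^2)) = 1.1113 ~ t(4).
Step 5: Two-sided p-value from the t-distribution with 4 df = 0.328723.
Step 6: alpha = 0.1. fail to reject H0.

rho = 0.4857, p = 0.328723, fail to reject H0 at alpha = 0.1.


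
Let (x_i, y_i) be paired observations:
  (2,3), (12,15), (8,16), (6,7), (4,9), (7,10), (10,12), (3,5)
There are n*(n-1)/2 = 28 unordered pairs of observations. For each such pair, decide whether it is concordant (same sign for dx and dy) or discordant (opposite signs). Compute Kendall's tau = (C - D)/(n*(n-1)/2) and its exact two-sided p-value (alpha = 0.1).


Step 1: Enumerate the 28 unordered pairs (i,j) with i<j and classify each by sign(x_j-x_i) * sign(y_j-y_i).
  (1,2):dx=+10,dy=+12->C; (1,3):dx=+6,dy=+13->C; (1,4):dx=+4,dy=+4->C; (1,5):dx=+2,dy=+6->C
  (1,6):dx=+5,dy=+7->C; (1,7):dx=+8,dy=+9->C; (1,8):dx=+1,dy=+2->C; (2,3):dx=-4,dy=+1->D
  (2,4):dx=-6,dy=-8->C; (2,5):dx=-8,dy=-6->C; (2,6):dx=-5,dy=-5->C; (2,7):dx=-2,dy=-3->C
  (2,8):dx=-9,dy=-10->C; (3,4):dx=-2,dy=-9->C; (3,5):dx=-4,dy=-7->C; (3,6):dx=-1,dy=-6->C
  (3,7):dx=+2,dy=-4->D; (3,8):dx=-5,dy=-11->C; (4,5):dx=-2,dy=+2->D; (4,6):dx=+1,dy=+3->C
  (4,7):dx=+4,dy=+5->C; (4,8):dx=-3,dy=-2->C; (5,6):dx=+3,dy=+1->C; (5,7):dx=+6,dy=+3->C
  (5,8):dx=-1,dy=-4->C; (6,7):dx=+3,dy=+2->C; (6,8):dx=-4,dy=-5->C; (7,8):dx=-7,dy=-7->C
Step 2: C = 25, D = 3, total pairs = 28.
Step 3: tau = (C - D)/(n(n-1)/2) = (25 - 3)/28 = 0.785714.
Step 4: Exact two-sided p-value (enumerate n! = 40320 permutations of y under H0): p = 0.005506.
Step 5: alpha = 0.1. reject H0.

tau_b = 0.7857 (C=25, D=3), p = 0.005506, reject H0.


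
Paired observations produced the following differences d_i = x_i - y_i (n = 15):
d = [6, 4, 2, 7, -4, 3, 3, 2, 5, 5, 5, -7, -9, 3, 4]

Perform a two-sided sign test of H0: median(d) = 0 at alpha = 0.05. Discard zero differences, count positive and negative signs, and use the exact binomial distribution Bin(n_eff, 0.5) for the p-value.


Step 1: Discard zero differences. Original n = 15; n_eff = number of nonzero differences = 15.
Nonzero differences (with sign): +6, +4, +2, +7, -4, +3, +3, +2, +5, +5, +5, -7, -9, +3, +4
Step 2: Count signs: positive = 12, negative = 3.
Step 3: Under H0: P(positive) = 0.5, so the number of positives S ~ Bin(15, 0.5).
Step 4: Two-sided exact p-value = sum of Bin(15,0.5) probabilities at or below the observed probability = 0.035156.
Step 5: alpha = 0.05. reject H0.

n_eff = 15, pos = 12, neg = 3, p = 0.035156, reject H0.


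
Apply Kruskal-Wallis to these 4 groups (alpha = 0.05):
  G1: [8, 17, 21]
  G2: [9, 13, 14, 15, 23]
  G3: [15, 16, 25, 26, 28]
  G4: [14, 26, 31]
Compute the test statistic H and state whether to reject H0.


Step 1: Combine all N = 16 observations and assign midranks.
sorted (value, group, rank): (8,G1,1), (9,G2,2), (13,G2,3), (14,G2,4.5), (14,G4,4.5), (15,G2,6.5), (15,G3,6.5), (16,G3,8), (17,G1,9), (21,G1,10), (23,G2,11), (25,G3,12), (26,G3,13.5), (26,G4,13.5), (28,G3,15), (31,G4,16)
Step 2: Sum ranks within each group.
R_1 = 20 (n_1 = 3)
R_2 = 27 (n_2 = 5)
R_3 = 55 (n_3 = 5)
R_4 = 34 (n_4 = 3)
Step 3: H = 12/(N(N+1)) * sum(R_i^2/n_i) - 3(N+1)
     = 12/(16*17) * (20^2/3 + 27^2/5 + 55^2/5 + 34^2/3) - 3*17
     = 0.044118 * 1269.47 - 51
     = 5.005882.
Step 4: Ties present; correction factor C = 1 - 18/(16^3 - 16) = 0.995588. Corrected H = 5.005882 / 0.995588 = 5.028065.
Step 5: Under H0, H ~ chi^2(3); p-value = 0.169754.
Step 6: alpha = 0.05. fail to reject H0.

H = 5.0281, df = 3, p = 0.169754, fail to reject H0.


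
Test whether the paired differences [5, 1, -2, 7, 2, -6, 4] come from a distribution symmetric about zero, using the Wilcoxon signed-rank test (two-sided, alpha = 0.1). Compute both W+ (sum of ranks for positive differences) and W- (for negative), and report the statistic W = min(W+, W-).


Step 1: Drop any zero differences (none here) and take |d_i|.
|d| = [5, 1, 2, 7, 2, 6, 4]
Step 2: Midrank |d_i| (ties get averaged ranks).
ranks: |5|->5, |1|->1, |2|->2.5, |7|->7, |2|->2.5, |6|->6, |4|->4
Step 3: Attach original signs; sum ranks with positive sign and with negative sign.
W+ = 5 + 1 + 7 + 2.5 + 4 = 19.5
W- = 2.5 + 6 = 8.5
(Check: W+ + W- = 28 should equal n(n+1)/2 = 28.)
Step 4: Test statistic W = min(W+, W-) = 8.5.
Step 5: Ties in |d|, so use the tie-corrected normal approximation.
        E[W] = n(n+1)/4 = 7*8/4 = 14.
        Tie groups: |d|=2 (t=2); sum(t^3 - t) = 6.
        Var[W] = n(n+1)(2n+1)/24 - sum(t^3-t)/48 = 840/24 - 6/48 = 34.875.
        z = (W - E[W]) / sqrt(Var[W]) = (8.5 - 14) / 5.9055 = -0.9313.
        Two-sided p = 2*Phi(z) = 0.351681.
Step 6: alpha = 0.1. fail to reject H0.

W+ = 19.5, W- = 8.5, W = min = 8.5, p = 0.351681, fail to reject H0.


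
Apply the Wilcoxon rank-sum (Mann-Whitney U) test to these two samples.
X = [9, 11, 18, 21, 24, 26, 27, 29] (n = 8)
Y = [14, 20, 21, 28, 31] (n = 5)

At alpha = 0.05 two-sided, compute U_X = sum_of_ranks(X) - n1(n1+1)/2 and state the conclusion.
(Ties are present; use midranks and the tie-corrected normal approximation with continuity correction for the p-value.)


Step 1: Combine and sort all 13 observations; assign midranks.
sorted (value, group): (9,X), (11,X), (14,Y), (18,X), (20,Y), (21,X), (21,Y), (24,X), (26,X), (27,X), (28,Y), (29,X), (31,Y)
ranks: 9->1, 11->2, 14->3, 18->4, 20->5, 21->6.5, 21->6.5, 24->8, 26->9, 27->10, 28->11, 29->12, 31->13
Step 2: Rank sum for X: R1 = 1 + 2 + 4 + 6.5 + 8 + 9 + 10 + 12 = 52.5.
Step 3: U_X = R1 - n1(n1+1)/2 = 52.5 - 8*9/2 = 52.5 - 36 = 16.5.
       U_Y = n1*n2 - U_X = 40 - 16.5 = 23.5.
Step 4: Ties are present, so use the tie-corrected normal approximation (with continuity correction) for the p-value.
Step 5: p-value = 0.660111; compare to alpha = 0.05. fail to reject H0.

U_X = 16.5, p = 0.660111, fail to reject H0 at alpha = 0.05.


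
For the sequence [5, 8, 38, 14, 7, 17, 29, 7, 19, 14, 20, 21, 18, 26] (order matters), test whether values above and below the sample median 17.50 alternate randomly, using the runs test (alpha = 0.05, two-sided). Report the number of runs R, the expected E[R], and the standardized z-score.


Step 1: Compute median = 17.50; label A = above, B = below.
Labels in order: BBABBBABABAAAA  (n_A = 7, n_B = 7)
Step 2: Count runs R = 8.
Step 3: Under H0 (random ordering), E[R] = 2*n_A*n_B/(n_A+n_B) + 1 = 2*7*7/14 + 1 = 8.0000.
        Var[R] = 2*n_A*n_B*(2*n_A*n_B - n_A - n_B) / ((n_A+n_B)^2 * (n_A+n_B-1)) = 8232/2548 = 3.2308.
        SD[R] = 1.7974.
Step 4: R = E[R], so z = 0 with no continuity correction.
Step 5: Two-sided p-value via normal approximation = 2*(1 - Phi(|z|)) = 1.000000.
Step 6: alpha = 0.05. fail to reject H0.

R = 8, z = 0.0000, p = 1.000000, fail to reject H0.


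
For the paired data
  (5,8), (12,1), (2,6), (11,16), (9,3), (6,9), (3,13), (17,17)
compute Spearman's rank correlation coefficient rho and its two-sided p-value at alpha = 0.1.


Step 1: Rank x and y separately (midranks; no ties here).
rank(x): 5->3, 12->7, 2->1, 11->6, 9->5, 6->4, 3->2, 17->8
rank(y): 8->4, 1->1, 6->3, 16->7, 3->2, 9->5, 13->6, 17->8
Step 2: d_i = R_x(i) - R_y(i); compute d_i^2.
  (3-4)^2=1, (7-1)^2=36, (1-3)^2=4, (6-7)^2=1, (5-2)^2=9, (4-5)^2=1, (2-6)^2=16, (8-8)^2=0
sum(d^2) = 68.
Step 3: rho = 1 - 6*68 / (8*(8^2 - 1)) = 1 - 408/504 = 0.190476.
Step 4: Under H0, t = rho * sqrt((n-2)/(1-rho^2)) = 0.4753 ~ t(6).
Step 5: Two-sided p-value from the t-distribution with 6 df = 0.651401.
Step 6: alpha = 0.1. fail to reject H0.

rho = 0.1905, p = 0.651401, fail to reject H0 at alpha = 0.1.


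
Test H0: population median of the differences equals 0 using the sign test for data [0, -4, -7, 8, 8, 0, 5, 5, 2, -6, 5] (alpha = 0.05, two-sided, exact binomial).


Step 1: Discard zero differences. Original n = 11; n_eff = number of nonzero differences = 9.
Nonzero differences (with sign): -4, -7, +8, +8, +5, +5, +2, -6, +5
Step 2: Count signs: positive = 6, negative = 3.
Step 3: Under H0: P(positive) = 0.5, so the number of positives S ~ Bin(9, 0.5).
Step 4: Two-sided exact p-value = sum of Bin(9,0.5) probabilities at or below the observed probability = 0.507812.
Step 5: alpha = 0.05. fail to reject H0.

n_eff = 9, pos = 6, neg = 3, p = 0.507812, fail to reject H0.


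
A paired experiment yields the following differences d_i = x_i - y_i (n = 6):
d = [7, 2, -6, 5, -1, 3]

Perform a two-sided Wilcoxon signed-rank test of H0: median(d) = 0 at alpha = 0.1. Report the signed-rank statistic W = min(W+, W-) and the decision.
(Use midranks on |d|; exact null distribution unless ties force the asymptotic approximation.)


Step 1: Drop any zero differences (none here) and take |d_i|.
|d| = [7, 2, 6, 5, 1, 3]
Step 2: Midrank |d_i| (ties get averaged ranks).
ranks: |7|->6, |2|->2, |6|->5, |5|->4, |1|->1, |3|->3
Step 3: Attach original signs; sum ranks with positive sign and with negative sign.
W+ = 6 + 2 + 4 + 3 = 15
W- = 5 + 1 = 6
(Check: W+ + W- = 21 should equal n(n+1)/2 = 21.)
Step 4: Test statistic W = min(W+, W-) = 6.
Step 5: No ties, so the exact null distribution over the 2^6 = 64 sign assignments gives the two-sided p-value = 0.437500.
Step 6: alpha = 0.1. fail to reject H0.

W+ = 15, W- = 6, W = min = 6, p = 0.437500, fail to reject H0.


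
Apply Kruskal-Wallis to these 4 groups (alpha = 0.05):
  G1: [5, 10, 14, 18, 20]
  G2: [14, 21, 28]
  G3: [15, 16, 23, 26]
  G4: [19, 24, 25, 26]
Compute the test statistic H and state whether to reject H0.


Step 1: Combine all N = 16 observations and assign midranks.
sorted (value, group, rank): (5,G1,1), (10,G1,2), (14,G1,3.5), (14,G2,3.5), (15,G3,5), (16,G3,6), (18,G1,7), (19,G4,8), (20,G1,9), (21,G2,10), (23,G3,11), (24,G4,12), (25,G4,13), (26,G3,14.5), (26,G4,14.5), (28,G2,16)
Step 2: Sum ranks within each group.
R_1 = 22.5 (n_1 = 5)
R_2 = 29.5 (n_2 = 3)
R_3 = 36.5 (n_3 = 4)
R_4 = 47.5 (n_4 = 4)
Step 3: H = 12/(N(N+1)) * sum(R_i^2/n_i) - 3(N+1)
     = 12/(16*17) * (22.5^2/5 + 29.5^2/3 + 36.5^2/4 + 47.5^2/4) - 3*17
     = 0.044118 * 1288.46 - 51
     = 5.843750.
Step 4: Ties present; correction factor C = 1 - 12/(16^3 - 16) = 0.997059. Corrected H = 5.843750 / 0.997059 = 5.860988.
Step 5: Under H0, H ~ chi^2(3); p-value = 0.118573.
Step 6: alpha = 0.05. fail to reject H0.

H = 5.8610, df = 3, p = 0.118573, fail to reject H0.


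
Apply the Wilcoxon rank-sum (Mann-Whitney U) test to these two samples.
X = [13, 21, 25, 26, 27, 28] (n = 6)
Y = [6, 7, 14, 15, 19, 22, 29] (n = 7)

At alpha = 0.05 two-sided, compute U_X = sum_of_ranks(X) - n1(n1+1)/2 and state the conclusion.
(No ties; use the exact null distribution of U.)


Step 1: Combine and sort all 13 observations; assign midranks.
sorted (value, group): (6,Y), (7,Y), (13,X), (14,Y), (15,Y), (19,Y), (21,X), (22,Y), (25,X), (26,X), (27,X), (28,X), (29,Y)
ranks: 6->1, 7->2, 13->3, 14->4, 15->5, 19->6, 21->7, 22->8, 25->9, 26->10, 27->11, 28->12, 29->13
Step 2: Rank sum for X: R1 = 3 + 7 + 9 + 10 + 11 + 12 = 52.
Step 3: U_X = R1 - n1(n1+1)/2 = 52 - 6*7/2 = 52 - 21 = 31.
       U_Y = n1*n2 - U_X = 42 - 31 = 11.
Step 4: No ties, so the exact null distribution of U (based on enumerating the C(13,6) = 1716 equally likely rank assignments) gives the two-sided p-value.
Step 5: p-value = 0.180653; compare to alpha = 0.05. fail to reject H0.

U_X = 31, p = 0.180653, fail to reject H0 at alpha = 0.05.


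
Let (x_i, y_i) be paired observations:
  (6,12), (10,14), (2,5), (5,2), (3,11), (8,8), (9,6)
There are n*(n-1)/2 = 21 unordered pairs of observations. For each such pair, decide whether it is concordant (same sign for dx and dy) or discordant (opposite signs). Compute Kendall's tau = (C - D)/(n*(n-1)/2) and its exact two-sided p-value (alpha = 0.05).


Step 1: Enumerate the 21 unordered pairs (i,j) with i<j and classify each by sign(x_j-x_i) * sign(y_j-y_i).
  (1,2):dx=+4,dy=+2->C; (1,3):dx=-4,dy=-7->C; (1,4):dx=-1,dy=-10->C; (1,5):dx=-3,dy=-1->C
  (1,6):dx=+2,dy=-4->D; (1,7):dx=+3,dy=-6->D; (2,3):dx=-8,dy=-9->C; (2,4):dx=-5,dy=-12->C
  (2,5):dx=-7,dy=-3->C; (2,6):dx=-2,dy=-6->C; (2,7):dx=-1,dy=-8->C; (3,4):dx=+3,dy=-3->D
  (3,5):dx=+1,dy=+6->C; (3,6):dx=+6,dy=+3->C; (3,7):dx=+7,dy=+1->C; (4,5):dx=-2,dy=+9->D
  (4,6):dx=+3,dy=+6->C; (4,7):dx=+4,dy=+4->C; (5,6):dx=+5,dy=-3->D; (5,7):dx=+6,dy=-5->D
  (6,7):dx=+1,dy=-2->D
Step 2: C = 14, D = 7, total pairs = 21.
Step 3: tau = (C - D)/(n(n-1)/2) = (14 - 7)/21 = 0.333333.
Step 4: Exact two-sided p-value (enumerate n! = 5040 permutations of y under H0): p = 0.381349.
Step 5: alpha = 0.05. fail to reject H0.

tau_b = 0.3333 (C=14, D=7), p = 0.381349, fail to reject H0.


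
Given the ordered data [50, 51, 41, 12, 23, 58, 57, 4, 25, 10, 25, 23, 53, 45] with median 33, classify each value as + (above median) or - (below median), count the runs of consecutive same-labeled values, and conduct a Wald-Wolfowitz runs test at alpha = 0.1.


Step 1: Compute median = 33; label A = above, B = below.
Labels in order: AAABBAABBBBBAA  (n_A = 7, n_B = 7)
Step 2: Count runs R = 5.
Step 3: Under H0 (random ordering), E[R] = 2*n_A*n_B/(n_A+n_B) + 1 = 2*7*7/14 + 1 = 8.0000.
        Var[R] = 2*n_A*n_B*(2*n_A*n_B - n_A - n_B) / ((n_A+n_B)^2 * (n_A+n_B-1)) = 8232/2548 = 3.2308.
        SD[R] = 1.7974.
Step 4: Continuity-corrected z = (R + 0.5 - E[R]) / SD[R] = (5 + 0.5 - 8.0000) / 1.7974 = -1.3909.
Step 5: Two-sided p-value via normal approximation = 2*(1 - Phi(|z|)) = 0.164264.
Step 6: alpha = 0.1. fail to reject H0.

R = 5, z = -1.3909, p = 0.164264, fail to reject H0.


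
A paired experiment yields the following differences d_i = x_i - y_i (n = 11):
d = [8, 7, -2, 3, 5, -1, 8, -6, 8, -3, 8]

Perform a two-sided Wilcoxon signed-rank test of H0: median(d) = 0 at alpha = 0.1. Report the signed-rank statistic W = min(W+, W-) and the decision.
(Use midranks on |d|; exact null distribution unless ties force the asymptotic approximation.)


Step 1: Drop any zero differences (none here) and take |d_i|.
|d| = [8, 7, 2, 3, 5, 1, 8, 6, 8, 3, 8]
Step 2: Midrank |d_i| (ties get averaged ranks).
ranks: |8|->9.5, |7|->7, |2|->2, |3|->3.5, |5|->5, |1|->1, |8|->9.5, |6|->6, |8|->9.5, |3|->3.5, |8|->9.5
Step 3: Attach original signs; sum ranks with positive sign and with negative sign.
W+ = 9.5 + 7 + 3.5 + 5 + 9.5 + 9.5 + 9.5 = 53.5
W- = 2 + 1 + 6 + 3.5 = 12.5
(Check: W+ + W- = 66 should equal n(n+1)/2 = 66.)
Step 4: Test statistic W = min(W+, W-) = 12.5.
Step 5: Ties in |d|, so use the tie-corrected normal approximation.
        E[W] = n(n+1)/4 = 11*12/4 = 33.
        Tie groups: |d|=3 (t=2), |d|=8 (t=4); sum(t^3 - t) = 66.
        Var[W] = n(n+1)(2n+1)/24 - sum(t^3-t)/48 = 3036/24 - 66/48 = 125.125.
        z = (W - E[W]) / sqrt(Var[W]) = (12.5 - 33) / 11.1859 = -1.8327.
        Two-sided p = 2*Phi(z) = 0.066853.
Step 6: alpha = 0.1. reject H0.

W+ = 53.5, W- = 12.5, W = min = 12.5, p = 0.066853, reject H0.


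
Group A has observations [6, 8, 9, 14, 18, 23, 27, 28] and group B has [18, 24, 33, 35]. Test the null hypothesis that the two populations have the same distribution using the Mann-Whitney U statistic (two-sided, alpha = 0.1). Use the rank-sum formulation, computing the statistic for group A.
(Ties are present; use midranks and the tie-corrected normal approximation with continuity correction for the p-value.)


Step 1: Combine and sort all 12 observations; assign midranks.
sorted (value, group): (6,X), (8,X), (9,X), (14,X), (18,X), (18,Y), (23,X), (24,Y), (27,X), (28,X), (33,Y), (35,Y)
ranks: 6->1, 8->2, 9->3, 14->4, 18->5.5, 18->5.5, 23->7, 24->8, 27->9, 28->10, 33->11, 35->12
Step 2: Rank sum for X: R1 = 1 + 2 + 3 + 4 + 5.5 + 7 + 9 + 10 = 41.5.
Step 3: U_X = R1 - n1(n1+1)/2 = 41.5 - 8*9/2 = 41.5 - 36 = 5.5.
       U_Y = n1*n2 - U_X = 32 - 5.5 = 26.5.
Step 4: Ties are present, so use the tie-corrected normal approximation (with continuity correction) for the p-value.
Step 5: p-value = 0.088869; compare to alpha = 0.1. reject H0.

U_X = 5.5, p = 0.088869, reject H0 at alpha = 0.1.
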